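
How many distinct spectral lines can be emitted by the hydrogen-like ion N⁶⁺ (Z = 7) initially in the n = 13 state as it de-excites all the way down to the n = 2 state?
66

The electron can occupy levels n = 2, 3, ..., 13 during de-excitation — that is m = 13 - 2 + 1 = 12 distinct levels.

The number of distinct spectral lines equals the number of ways to choose 2 of these m levels (each pair gives one possible emission transition):

Number of lines = m(m-1)/2 = 12×11/2 = 66

These correspond to all possible transitions between the 12 levels:
13 → 12, 13 → 11, 13 → 10, 13 → 9, 13 → 8, 13 → 7, 13 → 6, 13 → 5...

Each transition produces a photon with a unique energy (and thus wavelength). This count does not depend on Z.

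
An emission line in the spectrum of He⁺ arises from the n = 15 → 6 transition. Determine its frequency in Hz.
3.0705e+14 Hz

First, find the transition energy:
E_15 = -13.6057 × 2² / 15² = -0.2418791 eV
E_6 = -13.6057 × 2² / 6² = -1.5117444 eV
|ΔE| = |E_6 - E_15| = 1.2698653 eV

Convert to Joules: E = 1.2698653 eV × (1.602177 × 10⁻¹⁹ J/eV) = 2.034549e-19 J

Using E = hf:
f = E/h = 2.034549e-19 J / (6.62607 × 10⁻³⁴ J·s)
f = 3.0705e+14 Hz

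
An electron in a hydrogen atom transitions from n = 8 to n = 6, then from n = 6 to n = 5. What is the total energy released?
0.33 eV

The energy levels of hydrogen are E_n = -13.6057 / n² eV.

First transition (8 → 6):
ΔE₁ = |E_6 - E_8|
ΔE₁ = |-0.37793611 - (-0.21258906)| = 0.16535 eV

Second transition (6 → 5):
ΔE₂ = |E_5 - E_6|
ΔE₂ = |-0.54422800 - (-0.37793611)| = 0.16629 eV

Total energy released:
E_total = ΔE₁ + ΔE₂ = 0.16535 + 0.16629 = 0.33 eV

Note: This equals the direct transition 8 → 5: 0.33 eV ✓
Energy is conserved regardless of the path taken.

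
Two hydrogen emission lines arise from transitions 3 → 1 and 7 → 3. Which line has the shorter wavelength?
3 → 1

Calculate the energy for each transition:

Transition 3 → 1:
ΔE₁ = |E_1 - E_3| = |-13.6057/1² - (-13.6057/3²)|
ΔE₁ = |-13.60570000000 - (-1.51174444444)| = 12.09395556 eV

Transition 7 → 3:
ΔE₂ = |E_3 - E_7| = |-13.6057/3² - (-13.6057/7²)|
ΔE₂ = |-1.51174444444 - (-0.27766734694)| = 1.23407710 eV

Since 12.09395556 eV > 1.23407710 eV, the transition 3 → 1 emits the more energetic photon.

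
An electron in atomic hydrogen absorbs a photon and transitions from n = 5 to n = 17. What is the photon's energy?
0.50 eV

The energy levels of a hydrogen-like atom are E_n = -13.6057 eV / n².

Energy at n = 5: E_5 = -13.6057 / 5² = -0.54423 eV
Energy at n = 17: E_17 = -13.6057 / 17² = -0.04708 eV

The excitation energy is the difference:
ΔE = E_17 - E_5
ΔE = -0.04708 - (-0.54423)
ΔE = 0.50 eV

Since this is positive, energy must be absorbed (photon absorption).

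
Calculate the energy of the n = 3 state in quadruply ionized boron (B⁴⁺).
-37.793611 eV

For hydrogen-like ions, the energy levels scale with Z²:
E_n = -13.6057 Z² / n² eV

For B⁴⁺ (Z = 5) at n = 3:
E_3 = -13.6057 × 5² / 3²
E_3 = -13.6057 × 25 / 9
E_3 = -340.1425 / 9
E_3 = -37.793611 eV

The energy is 25 times more negative than hydrogen at the same n due to the stronger nuclear charge.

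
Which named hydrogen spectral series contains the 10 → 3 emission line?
Paschen series

The spectral series in hydrogen are named based on the final (lower) energy level:
- Lyman series: n_final = 1 (ultraviolet)
- Balmer series: n_final = 2 (visible/near-UV)
- Paschen series: n_final = 3 (infrared)
- Brackett series: n_final = 4 (infrared)
- Pfund series: n_final = 5 (far infrared)

Since this transition ends at n = 3, it belongs to the Paschen series.

For reference, this 10 → 3 line has photon energy
ΔE = 13.6057 eV × (1/3² - 1/10²) = 1.3756874 eV,
corresponding to wavelength λ = hc/ΔE = 1239.84 eV·nm / 1.3756874 eV = 901.251 nm in the infrared region.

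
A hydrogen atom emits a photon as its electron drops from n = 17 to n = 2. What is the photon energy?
3.354 eV

The energy levels are E_n = -13.6057 eV / n².

Energy at n = 17: E_17 = -13.6057 / 17² = -0.047079 eV
Energy at n = 2: E_2 = -13.6057 / 2² = -3.401425 eV

For emission (electron falling to lower state), the photon energy is:
E_photon = E_17 - E_2 = |-0.047079 - (-3.401425)|
E_photon = 3.354 eV

This energy is carried away by the emitted photon.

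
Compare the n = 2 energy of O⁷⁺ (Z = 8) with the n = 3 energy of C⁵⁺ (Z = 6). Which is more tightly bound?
O⁷⁺ at n = 2 (E = -217.69120 eV)

Using E_n = -13.6057 Z² / n² eV:

O⁷⁺ (Z = 8) at n = 2:
E = -13.6057 × 8² / 2² = -13.6057 × 64 / 4 = -217.69120000 eV

C⁵⁺ (Z = 6) at n = 3:
E = -13.6057 × 6² / 3² = -13.6057 × 36 / 9 = -54.42280000 eV

Since -217.69120000 eV < -54.42280000 eV,
O⁷⁺ at n = 2 is more tightly bound (requires more energy to ionize).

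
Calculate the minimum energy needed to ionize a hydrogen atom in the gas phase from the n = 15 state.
0.06 eV

The ionization energy is the energy needed to remove the electron completely (n → ∞).

For hydrogen, E_n = -13.6057 eV / n².

At n = 15: E_15 = -13.6057 / 15² = -0.06047 eV
At n = ∞: E_∞ = 0 eV

Ionization energy = E_∞ - E_15 = 0 - (-0.06047) = 0.06047 eV
Ionization energy ≈ 0.06 eV

This is also called the binding energy of the electron in state n = 15.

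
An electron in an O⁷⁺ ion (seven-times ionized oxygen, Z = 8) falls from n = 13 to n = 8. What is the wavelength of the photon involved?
146.670 nm

First, find the transition energy using E_n = -13.6057 Z² / n² eV:
E_13 = -13.6057 × 8² / 13² = -5.1524544 eV
E_8 = -13.6057 × 8² / 8² = -13.6057000 eV

Photon energy: |ΔE| = |E_8 - E_13| = 8.4532456 eV

Convert to wavelength using E = hc/λ with hc = 1239.84 eV·nm:
λ = hc/E = 1239.84 eV·nm / 8.4532456 eV
λ = 146.670 nm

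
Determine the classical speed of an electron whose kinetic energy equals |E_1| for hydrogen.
2.18769e+06 m/s (or 0.7297% of c)

The binding energy at n = 1 for hydrogen is:
E_1 = -13.6057/1² = -13.6057000 eV
|E_1| = 13.6057000 eV

Convert to Joules:
KE = 13.6057000 eV × (1.602177 × 10⁻¹⁹ J/eV) = 2.1798740e-18 J

Using KE = ½mv²:
v = √(2·KE/m_e)
v = √(2 × 2.1798740e-18 J / 9.10938 × 10⁻³¹ kg)
v = 2.18769e+06 m/s

This is approximately 0.7297% the speed of light.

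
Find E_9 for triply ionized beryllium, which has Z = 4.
-2.68755 eV

For hydrogen-like ions, the energy levels scale with Z²:
E_n = -13.6057 Z² / n² eV

For Be³⁺ (Z = 4) at n = 9:
E_9 = -13.6057 × 4² / 9²
E_9 = -13.6057 × 16 / 81
E_9 = -217.6912 / 81
E_9 = -2.68755 eV

The energy is 16 times more negative than hydrogen at the same n due to the stronger nuclear charge.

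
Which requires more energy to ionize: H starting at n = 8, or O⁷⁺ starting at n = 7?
O⁷⁺ at n = 7 (E = -17.7707 eV)

Using E_n = -13.6057 Z² / n² eV:

H (Z = 1) at n = 8:
E = -13.6057 × 1² / 8² = -13.6057 × 1 / 64 = -0.2125891 eV

O⁷⁺ (Z = 8) at n = 7:
E = -13.6057 × 8² / 7² = -13.6057 × 64 / 49 = -17.7707102 eV

Since -17.7707102 eV < -0.2125891 eV,
O⁷⁺ at n = 7 is more tightly bound (requires more energy to ionize).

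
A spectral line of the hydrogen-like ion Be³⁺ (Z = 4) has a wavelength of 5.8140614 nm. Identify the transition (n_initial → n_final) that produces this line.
n = 7 → n = 1

First, find the photon energy from the wavelength (hc = 1239.84 eV·nm):
E = hc/λ = 1239.84 eV·nm / 5.8140614 nm = 213.24852 eV

The energy levels of Be³⁺ satisfy E_n = -13.6057 × 4² / n² eV, so an emission n_i → n_f releases
ΔE = 13.6057 × 4² × (1/n_f² − 1/n_i²) eV.

Setting ΔE equal to the photon energy:
1/n_f² − 1/n_i² = 213.24852 / (13.6057 × 4²) = 0.97959183

Since 1/n_i² must be positive, we need 1/n_f² > 0.97959183, i.e. n_f ≤ 1. For each allowed n_f, solve n_i = (1/n_f² − 0.97959183)^(−1/2) and check whether it is a whole number:
  n_f = 1: 1/n_i² = 1.00000000 − 0.97959183 = 0.02040817 → n_i = 7.000  → integer, n_i = 7 ✓

Only n_f = 1 gives an integer upper level, n_i = 7.

The transition is from n = 7 to n = 1 (emission).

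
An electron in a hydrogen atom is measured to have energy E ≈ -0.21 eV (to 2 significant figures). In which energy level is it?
n = 8

The exact energy levels follow E_n = -13.6057 eV / n².

The measured value (-0.21 eV) is reported to only 2 significant figures, so we must test candidate n values and see which one matches to that precision.

Candidate energies:
  n = 6:  E = -13.6057/6² = -0.37794 eV
  n = 7:  E = -13.6057/7² = -0.27767 eV
  n = 8:  E = -13.6057/8² = -0.21259 eV  ← matches
  n = 9:  E = -13.6057/9² = -0.16797 eV
  n = 10:  E = -13.6057/10² = -0.13606 eV

Checking against the measurement of -0.21 eV (2 sig figs), only n = 8 agrees:
E_8 = -0.21259 eV, which rounds to -0.21 eV ✓

Therefore n = 8.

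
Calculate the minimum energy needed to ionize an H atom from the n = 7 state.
0.278 eV

The ionization energy is the energy needed to remove the electron completely (n → ∞).

For hydrogen, E_n = -13.6057 eV / n².

At n = 7: E_7 = -13.6057 / 7² = -0.277667 eV
At n = ∞: E_∞ = 0 eV

Ionization energy = E_∞ - E_7 = 0 - (-0.277667) = 0.277667 eV
Ionization energy ≈ 0.278 eV

This is also called the binding energy of the electron in state n = 7.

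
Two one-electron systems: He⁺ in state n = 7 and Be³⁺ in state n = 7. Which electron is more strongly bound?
Be³⁺ at n = 7 (E = -4.44268 eV)

Using E_n = -13.6057 Z² / n² eV:

He⁺ (Z = 2) at n = 7:
E = -13.6057 × 2² / 7² = -13.6057 × 4 / 49 = -1.11066939 eV

Be³⁺ (Z = 4) at n = 7:
E = -13.6057 × 4² / 7² = -13.6057 × 16 / 49 = -4.44267755 eV

Since -4.44267755 eV < -1.11066939 eV,
Be³⁺ at n = 7 is more tightly bound (requires more energy to ionize).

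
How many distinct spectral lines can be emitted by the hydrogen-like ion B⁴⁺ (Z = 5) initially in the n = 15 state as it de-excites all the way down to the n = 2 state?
91

The electron can occupy levels n = 2, 3, ..., 15 during de-excitation — that is m = 15 - 2 + 1 = 14 distinct levels.

The number of distinct spectral lines equals the number of ways to choose 2 of these m levels (each pair gives one possible emission transition):

Number of lines = m(m-1)/2 = 14×13/2 = 91

These correspond to all possible transitions between the 14 levels:
15 → 14, 15 → 13, 15 → 12, 15 → 11, 15 → 10, 15 → 9, 15 → 8, 15 → 7...

Each transition produces a photon with a unique energy (and thus wavelength). This count does not depend on Z.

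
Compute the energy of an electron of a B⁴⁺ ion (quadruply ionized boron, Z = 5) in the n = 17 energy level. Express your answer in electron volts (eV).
-1.17696 eV

The energy levels of a hydrogen-like atom are given by:
E_n = -13.6057 Z² / n² eV  (with Z = 5 for B⁴⁺)

For n = 17:
E_17 = -13.6057 × 5² / 17²
E_17 = -13.6057 × 25 / 289
E_17 = -1.17696 eV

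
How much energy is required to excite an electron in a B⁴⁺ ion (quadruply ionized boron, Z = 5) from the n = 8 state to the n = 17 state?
4.137763 eV

The energy levels of a hydrogen-like atom are E_n = -13.6057 Z² eV / n².

Energy at n = 8: E_8 = -13.6057 × 5² / 8² = -5.314726563 eV
Energy at n = 17: E_17 = -13.6057 × 5² / 17² = -1.176963668 eV

The excitation energy is the difference:
ΔE = E_17 - E_8
ΔE = -1.176963668 - (-5.314726563)
ΔE = 4.137763 eV

Since this is positive, energy must be absorbed (photon absorption).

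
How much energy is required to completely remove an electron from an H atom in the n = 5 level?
0.544 eV

The ionization energy is the energy needed to remove the electron completely (n → ∞).

For hydrogen, E_n = -13.6057 eV / n².

At n = 5: E_5 = -13.6057 / 5² = -0.544228 eV
At n = ∞: E_∞ = 0 eV

Ionization energy = E_∞ - E_5 = 0 - (-0.544228) = 0.544228 eV
Ionization energy ≈ 0.544 eV

This is also called the binding energy of the electron in state n = 5.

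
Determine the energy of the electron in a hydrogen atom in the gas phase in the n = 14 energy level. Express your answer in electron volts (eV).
-0.069 eV

The energy levels of a hydrogen-like atom are given by:
E_n = -13.6057 eV / n²

For n = 14:
E_14 = -13.6057 eV / 14²
E_14 = -13.6057 eV / 196
E_14 = -0.069 eV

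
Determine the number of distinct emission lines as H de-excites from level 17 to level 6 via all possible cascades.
66

The electron can occupy levels n = 6, 7, ..., 17 during de-excitation — that is m = 17 - 6 + 1 = 12 distinct levels.

The number of distinct spectral lines equals the number of ways to choose 2 of these m levels (each pair gives one possible emission transition):

Number of lines = m(m-1)/2 = 12×11/2 = 66

These correspond to all possible transitions between the 12 levels:
17 → 16, 17 → 15, 17 → 14, 17 → 13, 17 → 12, 17 → 11, 17 → 10, 17 → 9...

Each transition produces a photon with a unique energy (and thus wavelength). This count does not depend on Z.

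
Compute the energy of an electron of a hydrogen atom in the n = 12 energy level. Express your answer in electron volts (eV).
-0.09448 eV

The energy levels of a hydrogen-like atom are given by:
E_n = -13.6057 eV / n²

For n = 12:
E_12 = -13.6057 eV / 12²
E_12 = -13.6057 eV / 144
E_12 = -0.09448 eV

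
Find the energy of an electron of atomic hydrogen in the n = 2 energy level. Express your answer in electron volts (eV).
-3.40143 eV

The energy levels of a hydrogen-like atom are given by:
E_n = -13.6057 eV / n²

For n = 2:
E_2 = -13.6057 eV / 2²
E_2 = -13.6057 eV / 4
E_2 = -3.40143 eV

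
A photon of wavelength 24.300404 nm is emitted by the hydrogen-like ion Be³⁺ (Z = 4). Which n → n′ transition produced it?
n = 8 → n = 2

First, find the photon energy from the wavelength (hc = 1239.84 eV·nm):
E = hc/λ = 1239.84 eV·nm / 24.300404 nm = 51.021374 eV

The energy levels of Be³⁺ satisfy E_n = -13.6057 × 4² / n² eV, so an emission n_i → n_f releases
ΔE = 13.6057 × 4² × (1/n_f² − 1/n_i²) eV.

Setting ΔE equal to the photon energy:
1/n_f² − 1/n_i² = 51.021374 / (13.6057 × 4²) = 0.23437500

Since 1/n_i² must be positive, we need 1/n_f² > 0.23437500, i.e. n_f ≤ 2. For each allowed n_f, solve n_i = (1/n_f² − 0.23437500)^(−1/2) and check whether it is a whole number:
  n_f = 1: 1/n_i² = 1.00000000 − 0.23437500 = 0.76562500 → n_i = 1.143  (not an integer) ✗
  n_f = 2: 1/n_i² = 0.25000000 − 0.23437500 = 0.01562500 → n_i = 8.000  → integer, n_i = 8 ✓

Only n_f = 2 gives an integer upper level, n_i = 8.

The transition is from n = 8 to n = 2 (emission).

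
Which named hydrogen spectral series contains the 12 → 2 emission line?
Balmer series

The spectral series in hydrogen are named based on the final (lower) energy level:
- Lyman series: n_final = 1 (ultraviolet)
- Balmer series: n_final = 2 (visible/near-UV)
- Paschen series: n_final = 3 (infrared)
- Brackett series: n_final = 4 (infrared)
- Pfund series: n_final = 5 (far infrared)

Since this transition ends at n = 2, it belongs to the Balmer series.

For reference, this 12 → 2 line has photon energy
ΔE = 13.6057 eV × (1/2² - 1/12²) = 3.306941 eV,
corresponding to wavelength λ = hc/ΔE = 1239.84 eV·nm / 3.306941 eV = 374.92 nm in the visible/near-UV region.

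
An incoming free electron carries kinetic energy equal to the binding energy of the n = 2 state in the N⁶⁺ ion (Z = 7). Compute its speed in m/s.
7.65692e+06 m/s (or 2.554075% of c)

The binding energy at n = 2 for N⁶⁺ is:
E_2 = -13.6057 × 7²/2² = -166.66982500 eV
|E_2| = 166.66982500 eV

Convert to Joules:
KE = 166.66982500 eV × (1.602177 × 10⁻¹⁹ J/eV) = 2.6703456e-17 J

Using KE = ½mv²:
v = √(2·KE/m_e)
v = √(2 × 2.6703456e-17 J / 9.10938 × 10⁻³¹ kg)
v = 7.65692e+06 m/s

This is approximately 2.554075% the speed of light.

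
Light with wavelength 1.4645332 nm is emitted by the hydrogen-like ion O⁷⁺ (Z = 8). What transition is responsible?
n = 6 → n = 1

First, find the photon energy from the wavelength (hc = 1239.84 eV·nm):
E = hc/λ = 1239.84 eV·nm / 1.4645332 nm = 846.57692 eV

The energy levels of O⁷⁺ satisfy E_n = -13.6057 × 8² / n² eV, so an emission n_i → n_f releases
ΔE = 13.6057 × 8² × (1/n_f² − 1/n_i²) eV.

Setting ΔE equal to the photon energy:
1/n_f² − 1/n_i² = 846.57692 / (13.6057 × 8²) = 0.97222226

Since 1/n_i² must be positive, we need 1/n_f² > 0.97222226, i.e. n_f ≤ 1. For each allowed n_f, solve n_i = (1/n_f² − 0.97222226)^(−1/2) and check whether it is a whole number:
  n_f = 1: 1/n_i² = 1.00000000 − 0.97222226 = 0.02777774 → n_i = 6.000  → integer, n_i = 6 ✓

Only n_f = 1 gives an integer upper level, n_i = 6.

The transition is from n = 6 to n = 1 (emission).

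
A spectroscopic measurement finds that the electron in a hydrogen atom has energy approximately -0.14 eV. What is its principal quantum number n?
n = 10

The exact energy levels follow E_n = -13.6057 eV / n².

The measured value (-0.14 eV) is reported to only 2 significant figures, so we must test candidate n values and see which one matches to that precision.

Candidate energies:
  n = 8:  E = -13.6057/8² = -0.21259 eV
  n = 9:  E = -13.6057/9² = -0.16797 eV
  n = 10:  E = -13.6057/10² = -0.13606 eV  ← matches
  n = 11:  E = -13.6057/11² = -0.11244 eV
  n = 12:  E = -13.6057/12² = -0.09448 eV

Checking against the measurement of -0.14 eV (2 sig figs), only n = 10 agrees:
E_10 = -0.13606 eV, which rounds to -0.14 eV ✓

Therefore n = 10.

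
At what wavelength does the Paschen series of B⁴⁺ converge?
32.805545 nm

The series limit corresponds to the transition from n = ∞ to n = 3.
This is the highest energy (shortest wavelength) transition in the Paschen series.

E_∞ = 0 eV
E_3 = -13.6057 × 5² / 3² = -37.79361111 eV

Energy at series limit:
ΔE = E_∞ - E_3 = 0 - (-37.79361111) = 37.79361111 eV
λ = hc/E = 1239.84 eV·nm / 37.79361111 eV = 32.805545 nm

This energy equals the ionization energy from the n = 3 state of B⁴⁺.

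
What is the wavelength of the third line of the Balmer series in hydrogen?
433.936 nm

The lines of a series are numbered from the longest wavelength (smallest ΔE) outward; the third line is the transition from n = n_f + 3 to n_f.
The Balmer series has all transitions ending at n_f = 2.

For H, the third line (γ-line) is the jump from n = 5 to n = 2:
E_5 = -13.6057 / 5² = -0.5442280 eV
E_2 = -13.6057 / 2² = -3.4014250 eV
ΔE = E_5 - E_2 = 2.8571970 eV

λ = hc/E = 1239.84 eV·nm / 2.8571970 eV
λ = 433.936 nm

This is the γ-line of the Balmer series in H.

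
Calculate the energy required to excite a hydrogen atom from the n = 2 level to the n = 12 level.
3.3069 eV

The energy levels of a hydrogen-like atom are E_n = -13.6057 eV / n².

Energy at n = 2: E_2 = -13.6057 / 2² = -3.4014250 eV
Energy at n = 12: E_12 = -13.6057 / 12² = -0.0944840 eV

The excitation energy is the difference:
ΔE = E_12 - E_2
ΔE = -0.0944840 - (-3.4014250)
ΔE = 3.3069 eV

Since this is positive, energy must be absorbed (photon absorption).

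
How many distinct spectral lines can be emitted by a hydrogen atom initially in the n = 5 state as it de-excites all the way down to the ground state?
10

The electron can occupy levels n = 1, 2, ..., 5 during de-excitation — that is m = 5 - 1 + 1 = 5 distinct levels.

The number of distinct spectral lines equals the number of ways to choose 2 of these m levels (each pair gives one possible emission transition):

Number of lines = m(m-1)/2 = 5×4/2 = 10

These correspond to all possible transitions between the 5 levels:
5 → 4, 5 → 3, 5 → 2, 5 → 1, 4 → 3, 4 → 2, 4 → 1, 3 → 2...

Each transition produces a photon with a unique energy (and thus wavelength). This count does not depend on Z.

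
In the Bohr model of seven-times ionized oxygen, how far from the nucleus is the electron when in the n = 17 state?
1.9117 nm (or 19.1165 Å)

The Bohr radius formula is:
r_n = n² a₀ / Z

where a₀ = 0.0529177 nm is the Bohr radius.

For O⁷⁺ (Z = 8) at n = 17:
r_17 = 17² × 0.0529177 nm / 8
r_17 = 289 × 0.0529177 nm / 8
r_17 = 15.29322 nm / 8
r_17 = 1.9117 nm

The electron orbits at approximately 1.9117 nm from the nucleus.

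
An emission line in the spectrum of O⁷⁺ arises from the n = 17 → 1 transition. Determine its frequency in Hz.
2.09821e+17 Hz

First, find the transition energy:
E_17 = -13.6057 × 8² / 17² = -3.01302699 eV
E_1 = -13.6057 × 8² / 1² = -870.76480000 eV
|ΔE| = |E_1 - E_17| = 867.75177301 eV

Convert to Joules: E = 867.75177301 eV × (1.602177 × 10⁻¹⁹ J/eV) = 1.3902919e-16 J

Using E = hf:
f = E/h = 1.3902919e-16 J / (6.62607 × 10⁻³⁴ J·s)
f = 2.09821e+17 Hz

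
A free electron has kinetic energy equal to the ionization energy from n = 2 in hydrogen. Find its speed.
1.0938e+06 m/s (or 0.36487% of c)

The binding energy at n = 2 for hydrogen is:
E_2 = -13.6057/2² = -3.4014250 eV
|E_2| = 3.4014250 eV

Convert to Joules:
KE = 3.4014250 eV × (1.602177 × 10⁻¹⁹ J/eV) = 5.449685e-19 J

Using KE = ½mv²:
v = √(2·KE/m_e)
v = √(2 × 5.449685e-19 J / 9.10938 × 10⁻³¹ kg)
v = 1.0938e+06 m/s

This is approximately 0.36487% the speed of light.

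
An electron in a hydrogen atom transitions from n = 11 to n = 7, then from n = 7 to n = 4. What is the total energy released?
0.74 eV

The energy levels of hydrogen are E_n = -13.6057 / n² eV.

First transition (11 → 7):
ΔE₁ = |E_7 - E_11|
ΔE₁ = |-0.27766735 - (-0.11244380)| = 0.16522 eV

Second transition (7 → 4):
ΔE₂ = |E_4 - E_7|
ΔE₂ = |-0.85035625 - (-0.27766735)| = 0.57269 eV

Total energy released:
E_total = ΔE₁ + ΔE₂ = 0.16522 + 0.57269 = 0.74 eV

Note: This equals the direct transition 11 → 4: 0.74 eV ✓
Energy is conserved regardless of the path taken.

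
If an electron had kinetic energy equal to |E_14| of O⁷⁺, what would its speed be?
1.25e+06 m/s (or 0.417% of c)

The binding energy at n = 14 for O⁷⁺ is:
E_14 = -13.6057 × 8²/14² = -4.44268 eV
|E_14| = 4.44268 eV

Convert to Joules:
KE = 4.44268 eV × (1.602177 × 10⁻¹⁹ J/eV) = 7.1180e-19 J

Using KE = ½mv²:
v = √(2·KE/m_e)
v = √(2 × 7.1180e-19 J / 9.10938 × 10⁻³¹ kg)
v = 1.25e+06 m/s

This is approximately 0.417% the speed of light.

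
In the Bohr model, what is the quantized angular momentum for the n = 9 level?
9.491e-34 J·s (or 9ℏ)

In the Bohr model, angular momentum is quantized:
L = nℏ

where ℏ = h/(2π) = 1.05457e-34 J·s

For n = 9:
L = 9 × 1.05457e-34 J·s
L = 9.491e-34 J·s

This can also be written as L = 9ℏ.
The angular momentum is an integer multiple of the reduced Planck constant.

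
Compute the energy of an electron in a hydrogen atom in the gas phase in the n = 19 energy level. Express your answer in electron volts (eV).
-0.04 eV

The energy levels of a hydrogen-like atom are given by:
E_n = -13.6057 eV / n²

For n = 19:
E_19 = -13.6057 eV / 19²
E_19 = -13.6057 eV / 361
E_19 = -0.04 eV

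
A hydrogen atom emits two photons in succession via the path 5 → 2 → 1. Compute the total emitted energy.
13.06147 eV

The energy levels of hydrogen are E_n = -13.6057 / n² eV.

First transition (5 → 2):
ΔE₁ = |E_2 - E_5|
ΔE₁ = |-3.40142500000 - (-0.54422800000)| = 2.85719700 eV

Second transition (2 → 1):
ΔE₂ = |E_1 - E_2|
ΔE₂ = |-13.60570000000 - (-3.40142500000)| = 10.20427500 eV

Total energy released:
E_total = ΔE₁ + ΔE₂ = 2.85719700 + 10.20427500 = 13.06147 eV

Note: This equals the direct transition 5 → 1: 13.06147 eV ✓
Energy is conserved regardless of the path taken.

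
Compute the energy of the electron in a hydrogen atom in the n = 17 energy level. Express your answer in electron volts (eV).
-0.0471 eV

The energy levels of a hydrogen-like atom are given by:
E_n = -13.6057 eV / n²

For n = 17:
E_17 = -13.6057 eV / 17²
E_17 = -13.6057 eV / 289
E_17 = -0.0471 eV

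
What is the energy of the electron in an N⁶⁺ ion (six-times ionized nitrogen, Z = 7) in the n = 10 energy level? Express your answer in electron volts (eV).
-6.66679 eV

The energy levels of a hydrogen-like atom are given by:
E_n = -13.6057 Z² / n² eV  (with Z = 7 for N⁶⁺)

For n = 10:
E_10 = -13.6057 × 7² / 10²
E_10 = -13.6057 × 49 / 100
E_10 = -6.66679 eV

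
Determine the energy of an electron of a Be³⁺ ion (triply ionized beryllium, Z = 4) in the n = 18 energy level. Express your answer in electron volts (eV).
-0.67 eV

The energy levels of a hydrogen-like atom are given by:
E_n = -13.6057 Z² / n² eV  (with Z = 4 for Be³⁺)

For n = 18:
E_18 = -13.6057 × 4² / 18²
E_18 = -13.6057 × 16 / 324
E_18 = -0.67 eV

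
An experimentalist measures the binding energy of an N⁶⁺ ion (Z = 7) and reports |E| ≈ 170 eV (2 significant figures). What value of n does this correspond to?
n = 2

The exact energy levels follow E_n = -13.6057 Z² / n² eV with Z = 7.

The measured value (-170 eV) is reported to only 2 significant figures, so we must test candidate n values and see which one matches to that precision.

Candidate energies:
  n = 1:  E = -13.6057 × 7² / 1² = -666.67930 eV
  n = 2:  E = -13.6057 × 7² / 2² = -166.66983 eV  ← matches
  n = 3:  E = -13.6057 × 7² / 3² = -74.07548 eV
  n = 4:  E = -13.6057 × 7² / 4² = -41.66746 eV

Checking against the measurement of -170 eV (2 sig figs), only n = 2 agrees:
E_2 = -166.66983 eV, which rounds to -170 eV ✓

Therefore n = 2.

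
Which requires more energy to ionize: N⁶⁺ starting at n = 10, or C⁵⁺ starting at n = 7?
C⁵⁺ at n = 7 (E = -9.996024 eV)

Using E_n = -13.6057 Z² / n² eV:

N⁶⁺ (Z = 7) at n = 10:
E = -13.6057 × 7² / 10² = -13.6057 × 49 / 100 = -6.666793000 eV

C⁵⁺ (Z = 6) at n = 7:
E = -13.6057 × 6² / 7² = -13.6057 × 36 / 49 = -9.996024490 eV

Since -9.996024490 eV < -6.666793000 eV,
C⁵⁺ at n = 7 is more tightly bound (requires more energy to ionize).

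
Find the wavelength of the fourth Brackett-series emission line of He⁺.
486.01 nm

The lines of a series are numbered from the longest wavelength (smallest ΔE) outward; the fourth line is the transition from n = n_f + 4 to n_f.
The Brackett series has all transitions ending at n_f = 4.

For He⁺ (Z = 2), the fourth line (δ-line) is the jump from n = 8 to n = 4:
E_8 = -13.6057 × 2² / 8² = -0.850356 eV
E_4 = -13.6057 × 2² / 4² = -3.401425 eV
ΔE = E_8 - E_4 = 2.551069 eV

λ = hc/E = 1239.84 eV·nm / 2.551069 eV
λ = 486.01 nm

This is the δ-line of the Brackett series in He⁺.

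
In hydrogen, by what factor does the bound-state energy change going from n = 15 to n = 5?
9.00000

Using E_n = -13.6057 Z² / n² eV with Z = 1:

E_5 = -13.6057 / 5² = -13.6057 / 25 = -0.54422800000 eV
E_15 = -13.6057 / 15² = -13.6057 / 225 = -0.06046977778 eV

The ratio is:
E_5/E_15 = (-0.54422800000) / (-0.06046977778)
E_5/E_15 = (-13.6057/25) / (-13.6057/225)
E_5/E_15 = 225/25
E_5/E_15 = 9.00000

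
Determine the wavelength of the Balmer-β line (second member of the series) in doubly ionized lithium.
54.00 nm

The lines of a series are numbered from the longest wavelength (smallest ΔE) outward; the second line is the transition from n = n_f + 2 to n_f.
The Balmer series has all transitions ending at n_f = 2.

For Li²⁺ (Z = 3), the second line (β-line) is the jump from n = 4 to n = 2:
E_4 = -13.6057 × 3² / 4² = -7.6532 eV
E_2 = -13.6057 × 3² / 2² = -30.6128 eV
ΔE = E_4 - E_2 = 22.9596 eV

λ = hc/E = 1239.84 eV·nm / 22.9596 eV
λ = 54.00 nm

This is the β-line of the Balmer series in Li²⁺.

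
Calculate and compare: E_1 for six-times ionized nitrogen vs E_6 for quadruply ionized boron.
N⁶⁺ at n = 1 (E = -666.67930 eV)

Using E_n = -13.6057 Z² / n² eV:

N⁶⁺ (Z = 7) at n = 1:
E = -13.6057 × 7² / 1² = -13.6057 × 49 / 1 = -666.67930000 eV

B⁴⁺ (Z = 5) at n = 6:
E = -13.6057 × 5² / 6² = -13.6057 × 25 / 36 = -9.44840278 eV

Since -666.67930000 eV < -9.44840278 eV,
N⁶⁺ at n = 1 is more tightly bound (requires more energy to ionize).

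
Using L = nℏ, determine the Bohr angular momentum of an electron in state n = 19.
2.004e-33 J·s (or 19ℏ)

In the Bohr model, angular momentum is quantized:
L = nℏ

where ℏ = h/(2π) = 1.05457e-34 J·s

For n = 19:
L = 19 × 1.05457e-34 J·s
L = 2.004e-33 J·s

This can also be written as L = 19ℏ.
The angular momentum is an integer multiple of the reduced Planck constant.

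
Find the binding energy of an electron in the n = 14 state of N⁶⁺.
3.40143 eV

The ionization energy is the energy needed to remove the electron completely (n → ∞).

For a hydrogen-like ion with Z = 7, E_n = -13.6057 Z² / n² eV.

At n = 14: E_14 = -13.6057 × 7² / 14² = -3.40142500 eV
At n = ∞: E_∞ = 0 eV

Ionization energy = E_∞ - E_14 = 0 - (-3.40142500) = 3.40142500 eV
Ionization energy ≈ 3.40143 eV

This is also called the binding energy of the electron in state n = 14.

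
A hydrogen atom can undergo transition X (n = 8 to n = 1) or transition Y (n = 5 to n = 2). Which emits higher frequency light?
8 → 1

Calculate the energy for each transition:

Transition 8 → 1:
ΔE₁ = |E_1 - E_8| = |-13.6057/1² - (-13.6057/8²)|
ΔE₁ = |-13.605700000000 - (-0.212589062500)| = 13.393110938 eV

Transition 5 → 2:
ΔE₂ = |E_2 - E_5| = |-13.6057/2² - (-13.6057/5²)|
ΔE₂ = |-3.401425000000 - (-0.544228000000)| = 2.857197000 eV

Since 13.393110938 eV > 2.857197000 eV, the transition 8 → 1 emits the more energetic photon.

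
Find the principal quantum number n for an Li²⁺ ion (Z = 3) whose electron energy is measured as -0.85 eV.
n = 12

The exact energy levels follow E_n = -13.6057 Z² / n² eV with Z = 3.

The measured value (-0.85 eV) is reported to only 2 significant figures, so we must test candidate n values and see which one matches to that precision.

Candidate energies:
  n = 10:  E = -13.6057 × 3² / 10² = -1.224513 eV
  n = 11:  E = -13.6057 × 3² / 11² = -1.011994 eV
  n = 12:  E = -13.6057 × 3² / 12² = -0.850356 eV  ← matches
  n = 13:  E = -13.6057 × 3² / 13² = -0.724564 eV
  n = 14:  E = -13.6057 × 3² / 14² = -0.624752 eV

Checking against the measurement of -0.85 eV (2 sig figs), only n = 12 agrees:
E_12 = -0.850356 eV, which rounds to -0.85 eV ✓

Therefore n = 12.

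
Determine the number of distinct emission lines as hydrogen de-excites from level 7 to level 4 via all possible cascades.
6

The electron can occupy levels n = 4, 5, ..., 7 during de-excitation — that is m = 7 - 4 + 1 = 4 distinct levels.

The number of distinct spectral lines equals the number of ways to choose 2 of these m levels (each pair gives one possible emission transition):

Number of lines = m(m-1)/2 = 4×3/2 = 6

These correspond to all possible transitions between the 4 levels:
7 → 6, 7 → 5, 7 → 4, 6 → 5, 6 → 4, 5 → 4

Each transition produces a photon with a unique energy (and thus wavelength). This count does not depend on Z.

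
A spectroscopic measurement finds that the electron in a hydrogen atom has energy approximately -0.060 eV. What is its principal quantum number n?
n = 15

The exact energy levels follow E_n = -13.6057 eV / n².

The measured value (-0.060 eV) is reported to only 2 significant figures, so we must test candidate n values and see which one matches to that precision.

Candidate energies:
  n = 13:  E = -13.6057/13² = -0.080507 eV
  n = 14:  E = -13.6057/14² = -0.069417 eV
  n = 15:  E = -13.6057/15² = -0.060470 eV  ← matches
  n = 16:  E = -13.6057/16² = -0.053147 eV
  n = 17:  E = -13.6057/17² = -0.047079 eV

Checking against the measurement of -0.060 eV (2 sig figs), only n = 15 agrees:
E_15 = -0.060470 eV, which rounds to -0.060 eV ✓

Therefore n = 15.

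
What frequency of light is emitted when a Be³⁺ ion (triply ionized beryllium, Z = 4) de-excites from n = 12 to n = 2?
1.28e+16 Hz

First, find the transition energy:
E_12 = -13.6057 × 4² / 12² = -1.511744 eV
E_2 = -13.6057 × 4² / 2² = -54.422800 eV
|ΔE| = |E_2 - E_12| = 52.911056 eV

Convert to Joules: E = 52.911056 eV × (1.602177 × 10⁻¹⁹ J/eV) = 8.4773e-18 J

Using E = hf:
f = E/h = 8.4773e-18 J / (6.62607 × 10⁻³⁴ J·s)
f = 1.28e+16 Hz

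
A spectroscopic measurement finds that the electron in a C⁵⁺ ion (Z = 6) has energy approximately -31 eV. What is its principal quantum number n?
n = 4

The exact energy levels follow E_n = -13.6057 Z² / n² eV with Z = 6.

The measured value (-31 eV) is reported to only 2 significant figures, so we must test candidate n values and see which one matches to that precision.

Candidate energies:
  n = 2:  E = -13.6057 × 6² / 2² = -122.45130 eV
  n = 3:  E = -13.6057 × 6² / 3² = -54.42280 eV
  n = 4:  E = -13.6057 × 6² / 4² = -30.61283 eV  ← matches
  n = 5:  E = -13.6057 × 6² / 5² = -19.59221 eV
  n = 6:  E = -13.6057 × 6² / 6² = -13.60570 eV

Checking against the measurement of -31 eV (2 sig figs), only n = 4 agrees:
E_4 = -30.61283 eV, which rounds to -31 eV ✓

Therefore n = 4.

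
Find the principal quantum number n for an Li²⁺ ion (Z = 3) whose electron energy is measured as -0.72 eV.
n = 13

The exact energy levels follow E_n = -13.6057 Z² / n² eV with Z = 3.

The measured value (-0.72 eV) is reported to only 2 significant figures, so we must test candidate n values and see which one matches to that precision.

Candidate energies:
  n = 11:  E = -13.6057 × 3² / 11² = -1.011994 eV
  n = 12:  E = -13.6057 × 3² / 12² = -0.850356 eV
  n = 13:  E = -13.6057 × 3² / 13² = -0.724564 eV  ← matches
  n = 14:  E = -13.6057 × 3² / 14² = -0.624752 eV
  n = 15:  E = -13.6057 × 3² / 15² = -0.544228 eV

Checking against the measurement of -0.72 eV (2 sig figs), only n = 13 agrees:
E_13 = -0.724564 eV, which rounds to -0.72 eV ✓

Therefore n = 13.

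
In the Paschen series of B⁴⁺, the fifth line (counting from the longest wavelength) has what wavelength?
38.173725 nm

The lines of a series are numbered from the longest wavelength (smallest ΔE) outward; the fifth line is the transition from n = n_f + 5 to n_f.
The Paschen series has all transitions ending at n_f = 3.

For B⁴⁺ (Z = 5), the fifth line (ε-line) is the jump from n = 8 to n = 3:
E_8 = -13.6057 × 5² / 8² = -5.31472656 eV
E_3 = -13.6057 × 5² / 3² = -37.79361111 eV
ΔE = E_8 - E_3 = 32.47888455 eV

λ = hc/E = 1239.84 eV·nm / 32.47888455 eV
λ = 38.173725 nm

This is the ε-line of the Paschen series in B⁴⁺.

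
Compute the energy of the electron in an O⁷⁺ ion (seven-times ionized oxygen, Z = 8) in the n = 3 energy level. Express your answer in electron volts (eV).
-96.751644 eV

The energy levels of a hydrogen-like atom are given by:
E_n = -13.6057 Z² / n² eV  (with Z = 8 for O⁷⁺)

For n = 3:
E_3 = -13.6057 × 8² / 3²
E_3 = -13.6057 × 64 / 9
E_3 = -96.751644 eV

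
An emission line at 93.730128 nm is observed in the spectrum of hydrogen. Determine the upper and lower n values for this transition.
n = 6 → n = 1

First, find the photon energy from the wavelength (hc = 1239.84 eV·nm):
E = hc/λ = 1239.84 eV·nm / 93.730128 nm = 13.227764 eV

The energy levels of hydrogen satisfy E_n = -13.6057 / n² eV, so an emission n_i → n_f releases
ΔE = 13.6057 × (1/n_f² − 1/n_i²) eV.

Setting ΔE equal to the photon energy:
1/n_f² − 1/n_i² = 13.227764 / 13.6057 = 0.97222223

Since 1/n_i² must be positive, we need 1/n_f² > 0.97222223, i.e. n_f ≤ 1. For each allowed n_f, solve n_i = (1/n_f² − 0.97222223)^(−1/2) and check whether it is a whole number:
  n_f = 1: 1/n_i² = 1.00000000 − 0.97222223 = 0.02777777 → n_i = 6.000  → integer, n_i = 6 ✓

Only n_f = 1 gives an integer upper level, n_i = 6.

The transition is from n = 6 to n = 1 (emission).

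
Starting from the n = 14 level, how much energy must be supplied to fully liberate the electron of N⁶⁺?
3.40 eV

The ionization energy is the energy needed to remove the electron completely (n → ∞).

For a hydrogen-like ion with Z = 7, E_n = -13.6057 Z² / n² eV.

At n = 14: E_14 = -13.6057 × 7² / 14² = -3.40143 eV
At n = ∞: E_∞ = 0 eV

Ionization energy = E_∞ - E_14 = 0 - (-3.40143) = 3.40143 eV
Ionization energy ≈ 3.40 eV

This is also called the binding energy of the electron in state n = 14.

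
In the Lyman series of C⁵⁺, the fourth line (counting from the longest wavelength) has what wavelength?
2.64 nm

The lines of a series are numbered from the longest wavelength (smallest ΔE) outward; the fourth line is the transition from n = n_f + 4 to n_f.
The Lyman series has all transitions ending at n_f = 1.

For C⁵⁺ (Z = 6), the fourth line (δ-line) is the jump from n = 5 to n = 1:
E_5 = -13.6057 × 6² / 5² = -19.5922 eV
E_1 = -13.6057 × 6² / 1² = -489.8052 eV
ΔE = E_5 - E_1 = 470.2130 eV

λ = hc/E = 1239.84 eV·nm / 470.2130 eV
λ = 2.64 nm

This is the δ-line of the Lyman series in C⁵⁺.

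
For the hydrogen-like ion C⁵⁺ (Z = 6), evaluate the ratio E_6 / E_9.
2.25

Using E_n = -13.6057 Z² / n² eV with Z = 6:

E_6 = -13.6057 × 6² / 6² = -489.8052 / 36 = -13.60570000 eV
E_9 = -13.6057 × 6² / 9² = -489.8052 / 81 = -6.04697778 eV

The ratio is:
E_6/E_9 = (-13.60570000) / (-6.04697778)
E_6/E_9 = (-489.8052/36) / (-489.8052/81)
E_6/E_9 = 81/36
E_6/E_9 = 2.25
(Note: the Z² factors cancel in the ratio.)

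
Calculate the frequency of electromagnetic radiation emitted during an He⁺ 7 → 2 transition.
3.021e+15 Hz

First, find the transition energy:
E_7 = -13.6057 × 2² / 7² = -1.11067 eV
E_2 = -13.6057 × 2² / 2² = -13.60570 eV
|ΔE| = |E_2 - E_7| = 12.49503 eV

Convert to Joules: E = 12.49503 eV × (1.602177 × 10⁻¹⁹ J/eV) = 2.00192e-18 J

Using E = hf:
f = E/h = 2.00192e-18 J / (6.62607 × 10⁻³⁴ J·s)
f = 3.021e+15 Hz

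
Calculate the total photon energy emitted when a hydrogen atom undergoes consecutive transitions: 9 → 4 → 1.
13.4377 eV

The energy levels of hydrogen are E_n = -13.6057 / n² eV.

First transition (9 → 4):
ΔE₁ = |E_4 - E_9|
ΔE₁ = |-0.8503562500 - (-0.1679716049)| = 0.6823846 eV

Second transition (4 → 1):
ΔE₂ = |E_1 - E_4|
ΔE₂ = |-13.6057000000 - (-0.8503562500)| = 12.7553438 eV

Total energy released:
E_total = ΔE₁ + ΔE₂ = 0.6823846 + 12.7553438 = 13.4377 eV

Note: This equals the direct transition 9 → 1: 13.4377 eV ✓
Energy is conserved regardless of the path taken.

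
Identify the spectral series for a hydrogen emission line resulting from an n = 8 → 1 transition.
Lyman series

The spectral series in hydrogen are named based on the final (lower) energy level:
- Lyman series: n_final = 1 (ultraviolet)
- Balmer series: n_final = 2 (visible/near-UV)
- Paschen series: n_final = 3 (infrared)
- Brackett series: n_final = 4 (infrared)
- Pfund series: n_final = 5 (far infrared)

Since this transition ends at n = 1, it belongs to the Lyman series.

For reference, this 8 → 1 line has photon energy
ΔE = 13.6057 eV × (1/1² - 1/8²) = 13.39311 eV,
corresponding to wavelength λ = hc/ΔE = 1239.84 eV·nm / 13.39311 eV = 92.573 nm in the ultraviolet region.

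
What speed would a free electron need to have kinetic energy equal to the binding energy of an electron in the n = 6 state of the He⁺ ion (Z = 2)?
7.29231e+05 m/s (or 0.2432% of c)

The binding energy at n = 6 for He⁺ is:
E_6 = -13.6057 × 2²/6² = -1.51174444 eV
|E_6| = 1.51174444 eV

Convert to Joules:
KE = 1.51174444 eV × (1.602177 × 10⁻¹⁹ J/eV) = 2.4220822e-19 J

Using KE = ½mv²:
v = √(2·KE/m_e)
v = √(2 × 2.4220822e-19 J / 9.10938 × 10⁻³¹ kg)
v = 7.29231e+05 m/s

This is approximately 0.2432% the speed of light.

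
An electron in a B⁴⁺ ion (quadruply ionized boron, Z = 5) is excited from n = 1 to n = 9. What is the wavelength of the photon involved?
3.69062 nm

First, find the transition energy using E_n = -13.6057 Z² / n² eV:
E_1 = -13.6057 × 5² / 1² = -340.1425000 eV
E_9 = -13.6057 × 5² / 9² = -4.1992901 eV

Photon energy: |ΔE| = |E_9 - E_1| = 335.9432099 eV

Convert to wavelength using E = hc/λ with hc = 1239.84 eV·nm:
λ = hc/E = 1239.84 eV·nm / 335.9432099 eV
λ = 3.69062 nm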